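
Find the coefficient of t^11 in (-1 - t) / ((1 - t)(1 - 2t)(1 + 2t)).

-2730

Partial fractions give a closed form: a_n = (2/3)·1^n + (-3/2)·2^n + (-1/6)·(-2)^n.
At n = 11: a_11 = -2730.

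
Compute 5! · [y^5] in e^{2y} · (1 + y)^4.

The EGF product rule gives c_5 = Σ_{k_1+k_2=5} C(5; k_1,k_2) · ∏ g_i(k_i), where e^{2y} gives (2)^k; (1+y)^4 gives the falling factorial (4)_k.
g_1(k) for k = 0…5: 1, 2, 4, 8, 16, 32.
g_2(k) for k = 0…5: 1, 4, 12, 24, 24, 0.
c_5 = Σ_k C(5,k)·g_1(k)·g_2(5−k) = 5·2·24 + 10·4·24 + 10·8·12 + 5·16·4 + 1·32·1 = 240 + 960 + 960 + 320 + 32 = 2512.

2512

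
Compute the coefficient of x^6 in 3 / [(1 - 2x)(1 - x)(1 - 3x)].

Partial fractions give a closed form: a_n = (-12)·2^n + (3/2)·1^n + (27/2)·3^n.
At n = 6: a_6 = 9075.

9075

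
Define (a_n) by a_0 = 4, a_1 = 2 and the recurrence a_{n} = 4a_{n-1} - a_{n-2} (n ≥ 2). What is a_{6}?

724

The ordinary generating function has denominator 1 - 4z + z^2.
Iterating the recurrence: a_0,…,a_{6} = 4, 2, 4, 14, 52, 194, 724.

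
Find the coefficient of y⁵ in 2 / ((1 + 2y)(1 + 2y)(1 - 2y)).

The denominator gives the recurrence a_n = −2a_(n−1) + 4a_(n−2) + 8a_(n−3) for n ≥ 3; the numerator fixes a_0 = 2, a_1 = -4, a_2 = 16.
Iterating: 2, -4, 16, -32, 96, -192, so a_5 = -192.

-192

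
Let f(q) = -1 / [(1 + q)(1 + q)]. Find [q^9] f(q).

10

The denominator gives the recurrence a_n = −2a_(n−1) − a_(n−2) for n ≥ 2; the numerator fixes a_0 = -1, a_1 = 2.
Iterating: -1, 2, -3, 4, -5, 6, -7, 8, -9, 10, so a_9 = 10.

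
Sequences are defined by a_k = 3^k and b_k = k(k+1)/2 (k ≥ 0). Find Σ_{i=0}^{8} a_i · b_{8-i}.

7356

Write out a_i and b_{8-i} for i = 0,…,8 and sum the products.
Σ = 1·36 + 3·28 + 9·21 + 27·15 + 81·10 + 243·6 + 729·3 + 2187·1 + 6561·0 = 7356.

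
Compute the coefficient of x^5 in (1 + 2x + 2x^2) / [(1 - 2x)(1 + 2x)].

32

The denominator gives the recurrence a_n = 4a_(n−2) for n ≥ 3; the numerator fixes a_0 = 1, a_1 = 2, a_2 = 6.
Iterating: 1, 2, 6, 8, 24, 32, so a_5 = 32.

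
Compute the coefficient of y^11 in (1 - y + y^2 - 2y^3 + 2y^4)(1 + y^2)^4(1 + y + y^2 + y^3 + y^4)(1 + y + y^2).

(1 - y + y^2 - 2y^3 + 2y^4) has coefficients 1,-1,1,-2,2 for degrees 0…4.
(1 + y^2)^4 has coefficients 1,0,4,0,6,0,4,0,1,0,0,0 for degrees 0…11.
Multiplying by (1 + y + y^2 + y^3 + y^4) gives running coefficients 1,1,5,5,11,10,14,10,11,5,5,1 for degrees 0…11.
Finally multiplying by (1 + y + y^2), the product of all factors after the first has coefficients 1,2,7,11,21,26,35,34,35,26,21,11 for degrees 0…11.
[y^11] = 1·11 − 1·21 + 1·26 − 2·35 + 2·34 = 14.

14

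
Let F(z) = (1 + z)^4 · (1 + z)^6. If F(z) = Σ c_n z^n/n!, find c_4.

The EGF product rule gives c_4 = Σ_{k_1+k_2=4} C(4; k_1,k_2) · ∏ g_i(k_i), where (1+z)^4 gives the falling factorial (4)_k; (1+z)^6 gives the falling factorial (6)_k.
g_1(k) for k = 0…4: 1, 4, 12, 24, 24.
g_2(k) for k = 0…4: 1, 6, 30, 120, 360.
c_4 = Σ_k C(4,k)·g_1(k)·g_2(4−k) = 1·1·360 + 4·4·120 + 6·12·30 + 4·24·6 + 1·24·1 = 360 + 1920 + 2160 + 576 + 24 = 5040.

5040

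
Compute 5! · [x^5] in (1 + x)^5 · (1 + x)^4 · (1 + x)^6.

360360

The EGF product rule gives c_5 = Σ_{k_1+k_2+k_3=5} C(5; k_1,k_2,k_3) · ∏ g_i(k_i), where (1+x)^5 gives the falling factorial (5)_k; (1+x)^4 gives the falling factorial (4)_k; (1+x)^6 gives the falling factorial (6)_k.
g_1(k) for k = 0…5: 1, 5, 20, 60, 120, 120.
g_2(k) for k = 0…5: 1, 4, 12, 24, 24, 0.
g_3(k) for k = 0…5: 1, 6, 30, 120, 360, 720.
First combine the last two factors: h(k) = Σ_j C(k,j)·g_2(j)·g_3(k−j) for k = 0…5: 1, 10, 90, 720, 5040, 30240.
c_5 = Σ_k C(5,k)·g_1(k)·h(5−k) = 1·1·30240 + 5·5·5040 + 10·20·720 + 10·60·90 + 5·120·10 + 1·120·1 = 30240 + 126000 + 144000 + 54000 + 6000 + 120 = 360360.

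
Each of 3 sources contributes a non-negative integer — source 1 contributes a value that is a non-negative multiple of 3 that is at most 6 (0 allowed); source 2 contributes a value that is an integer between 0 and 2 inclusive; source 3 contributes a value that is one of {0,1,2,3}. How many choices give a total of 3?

The generating function for the choices is (1 + z³ + z⁶)·(1 + z + z²)·(1 + z + z² + z³); the count is [z³].
(1 + z³ + z⁶) has coefficients 1,0,0,1 for degrees 0…3.
(1 + z + z²) has coefficients 1,1,1,0 for degrees 0…3.
Finally multiplying by (1 + z + z² + z³), the product of all factors after the first has coefficients 1,2,3,3 for degrees 0…3.
[z³] = 1·3 + 1·1 = 4.

4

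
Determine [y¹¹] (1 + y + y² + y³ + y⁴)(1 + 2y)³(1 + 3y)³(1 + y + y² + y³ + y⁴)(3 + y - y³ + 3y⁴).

28888

(1 + y + y² + y³ + y⁴) has coefficients 1,1,1,1,1 for degrees 0…4.
(1 + 2y)³ has coefficients 1,6,12,8,0,0,0,0,0,0,0,0 for degrees 0…11.
Multiplying by (1 + 3y)³ gives running coefficients 1,15,93,305,558,540,216,0,0,0,0,0 for degrees 0…11.
Multiplying by (1 + y + y² + y³ + y⁴) gives running coefficients 1,16,109,414,972,1511,1712,1619,1314,756,216,0 for degrees 0…11.
Finally multiplying by (3 + y - y³ + 3y⁴), the product of all factors after the first has coefficients 3,49,343,1350,3317,5444,6560,6839,6966,6403,4921,3759 for degrees 0…11.
[y¹¹] = 1·3759 + 1·4921 + 1·6403 + 1·6966 + 1·6839 = 28888.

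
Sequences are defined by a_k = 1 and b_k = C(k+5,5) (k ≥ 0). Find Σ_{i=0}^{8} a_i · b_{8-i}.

3003

The convolution is the x^8 coefficient of A(x)B(x).
Σ = 1·1287 + 1·792 + 1·462 + 1·252 + 1·126 + 1·56 + 1·21 + 1·6 + 1·1 = 3003.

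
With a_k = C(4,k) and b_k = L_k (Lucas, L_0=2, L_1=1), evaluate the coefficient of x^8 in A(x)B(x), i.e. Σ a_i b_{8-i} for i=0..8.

322

The convolution is the t^8 coefficient of A(t)B(t).
Σ = 1·47 + 4·29 + 6·18 + 4·11 + 1·7 + 0·4 + 0·3 + 0·1 + 0·2 = 322.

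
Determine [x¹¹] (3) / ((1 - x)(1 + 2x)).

-4095

Partial fractions give a closed form: a_n = (1)·1^n + (2)·(-2)^n.
At n = 11: a_11 = -4095.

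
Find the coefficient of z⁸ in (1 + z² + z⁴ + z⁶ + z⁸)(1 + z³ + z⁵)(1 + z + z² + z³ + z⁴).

(1 + z² + z⁴ + z⁶ + z⁸) has coefficients 1,0,1,0,1,0,1,0,1 for degrees 0…8.
(1 + z³ + z⁵) has coefficients 1,0,0,1,0,1,0,0,0 for degrees 0…8.
Finally multiplying by (1 + z + z² + z³ + z⁴), the product of all factors after the first has coefficients 1,1,1,2,2,2,2,2,1 for degrees 0…8.
[z⁸] = 1·1 + 1·2 + 1·2 + 1·1 + 1·1 = 7.

7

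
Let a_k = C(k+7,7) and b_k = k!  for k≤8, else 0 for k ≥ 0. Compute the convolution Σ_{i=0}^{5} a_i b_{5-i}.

1890

Write out a_i and b_{5-i} for i = 0,…,5 and sum the products.
Σ = 1·120 + 8·24 + 36·6 + 120·2 + 330·1 + 792·1 = 1890.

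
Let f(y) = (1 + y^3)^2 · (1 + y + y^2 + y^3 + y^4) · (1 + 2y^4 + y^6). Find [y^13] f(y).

5

(1 + y^3)^2 has coefficients 1,0,0,2,0,0,1 for degrees 0…6.
(1 + y + y^2 + y^3 + y^4) has coefficients 1,1,1,1,1,0,0,0,0,0,0,0,0,0 for degrees 0…13.
Finally multiplying by (1 + 2y^4 + y^6), the product of all factors after the first has coefficients 1,1,1,1,3,2,3,3,3,1,1,0,0,0 for degrees 0…13.
[y^13] = 1·0 + 2·1 + 1·3 = 5.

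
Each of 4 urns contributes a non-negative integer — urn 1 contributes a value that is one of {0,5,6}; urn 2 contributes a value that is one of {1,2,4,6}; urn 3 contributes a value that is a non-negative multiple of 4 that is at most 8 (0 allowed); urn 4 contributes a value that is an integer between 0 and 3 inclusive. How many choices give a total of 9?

9

The generating function for the choices is (1 + x^5 + x^6)·(x + x^2 + x^4 + x^6)·(1 + x^4 + x^8)·(1 + x + x^2 + x^3); the count is [x^9].
(1 + x^5 + x^6) has coefficients 1,0,0,0,0,1,1 for degrees 0…6.
(x + x^2 + x^4 + x^6) has coefficients 0,1,1,0,1,0,1,0,0,0 for degrees 0…9.
Multiplying by (1 + x^4 + x^8) gives running coefficients 0,1,1,0,1,1,2,0,1,1 for degrees 0…9.
Finally multiplying by (1 + x + x^2 + x^3), the product of all factors after the first has coefficients 0,1,2,2,3,3,4,4,4,4 for degrees 0…9.
[x^9] = 1·4 + 1·3 + 1·2 = 9.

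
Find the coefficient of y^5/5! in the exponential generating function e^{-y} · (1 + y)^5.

-56

The EGF product rule gives c_5 = Σ_{k_1+k_2=5} C(5; k_1,k_2) · ∏ g_i(k_i), where e^{-y} gives (-1)^k; (1+y)^5 gives the falling factorial (5)_k.
g_1(k) for k = 0…5: 1, -1, 1, -1, 1, -1.
g_2(k) for k = 0…5: 1, 5, 20, 60, 120, 120.
c_5 = Σ_k C(5,k)·g_1(k)·g_2(5−k) = 1·1·120 + 5·(-1)·120 + 10·1·60 + 10·(-1)·20 + 5·1·5 + 1·(-1)·1 = 120 − 600 + 600 − 200 + 25 − 1 = -56.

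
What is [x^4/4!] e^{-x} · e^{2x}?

1

The EGF product rule gives c_4 = Σ_{k_1+k_2=4} C(4; k_1,k_2) · ∏ g_i(k_i), where e^{-x} gives (-1)^k; e^{2x} gives (2)^k.
g_1(k) for k = 0…4: 1, -1, 1, -1, 1.
g_2(k) for k = 0…4: 1, 2, 4, 8, 16.
c_4 = Σ_k C(4,k)·g_1(k)·g_2(4−k) = 1·1·16 + 4·(-1)·8 + 6·1·4 + 4·(-1)·2 + 1·1·1 = 16 − 32 + 24 − 8 + 1 = 1.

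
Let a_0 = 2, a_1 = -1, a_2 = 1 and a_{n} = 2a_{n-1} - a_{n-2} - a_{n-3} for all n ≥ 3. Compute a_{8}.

-7

The ordinary generating function has denominator 1 - 2q + q^2 + q^3.
Iterating the recurrence: a_0,…,a_{8} = 2, -1, 1, 1, 2, 2, 1, -2, -7.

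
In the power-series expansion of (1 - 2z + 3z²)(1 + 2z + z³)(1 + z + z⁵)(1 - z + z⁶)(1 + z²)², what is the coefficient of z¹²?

30

(1 - 2z + 3z²) has coefficients 1,-2,3 for degrees 0…2.
(1 + 2z + z³) has coefficients 1,2,0,1,0,0,0,0,0,0,0,0,0 for degrees 0…12.
Multiplying by (1 + z + z⁵) gives running coefficients 1,3,2,1,1,1,2,0,1,0,0,0,0 for degrees 0…12.
Multiplying by (1 - z + z⁶) gives running coefficients 1,2,-1,-1,0,0,2,1,3,0,1,1,2 for degrees 0…12.
Finally multiplying by (1 + z²)², the product of all factors after the first has coefficients 1,2,1,3,-1,0,1,0,7,2,9,2,7 for degrees 0…12.
[z¹²] = 1·7 − 2·2 + 3·9 = 30.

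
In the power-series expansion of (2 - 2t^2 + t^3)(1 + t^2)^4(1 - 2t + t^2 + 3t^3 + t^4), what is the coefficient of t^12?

(2 - 2t^2 + t^3) has coefficients 2,0,-2,1 for degrees 0…3.
(1 + t^2)^4 has coefficients 1,0,4,0,6,0,4,0,1,0,0,0,0 for degrees 0…12.
Finally multiplying by (1 - 2t + t^2 + 3t^3 + t^4), the product of all factors after the first has coefficients 1,-2,5,-5,11,0,14,10,11,10,5,3,1 for degrees 0…12.
[t^12] = 2·1 − 2·5 + 1·10 = 2.

2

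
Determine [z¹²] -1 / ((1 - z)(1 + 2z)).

Partial fractions give a closed form: a_n = (-1/3)·1^n + (-2/3)·(-2)^n.
At n = 12: a_12 = -2731.

-2731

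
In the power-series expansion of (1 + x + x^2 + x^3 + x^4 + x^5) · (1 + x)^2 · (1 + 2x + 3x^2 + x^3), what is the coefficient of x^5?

28

(1 + x + x^2 + x^3 + x^4 + x^5) has coefficients 1,1,1,1,1,1 for degrees 0…5.
(1 + x)^2 has coefficients 1,2,1,0,0,0 for degrees 0…5.
Finally multiplying by (1 + 2x + 3x^2 + x^3), the product of all factors after the first has coefficients 1,4,8,9,5,1 for degrees 0…5.
[x^5] = 1·1 + 1·5 + 1·9 + 1·8 + 1·4 + 1·1 = 28.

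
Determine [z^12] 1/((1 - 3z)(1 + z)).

398581

Partial fractions give a closed form: a_n = (3/4)·3^n + (1/4)·(-1)^n.
At n = 12: a_12 = 398581.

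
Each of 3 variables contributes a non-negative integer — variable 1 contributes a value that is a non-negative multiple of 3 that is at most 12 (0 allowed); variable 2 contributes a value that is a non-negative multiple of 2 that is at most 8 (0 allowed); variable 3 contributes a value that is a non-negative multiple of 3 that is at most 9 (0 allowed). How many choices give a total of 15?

7

The generating function for the choices is (1 + t³ + t⁶ + t⁹ + t¹²)·(1 + t² + t⁴ + t⁶ + t⁸)·(1 + t³ + t⁶ + t⁹); the count is [t¹⁵].
(1 + t³ + t⁶ + t⁹ + t¹²) has coefficients 1,0,0,1,0,0,1,0,0,1,0,0,1 for degrees 0…12.
(1 + t² + t⁴ + t⁶ + t⁸) has coefficients 1,0,1,0,1,0,1,0,1,0,0,0,0,0,0,0 for degrees 0…15.
Finally multiplying by (1 + t³ + t⁶ + t⁹), the product of all factors after the first has coefficients 1,0,1,1,1,1,2,1,2,2,1,2,1,1,1,1 for degrees 0…15.
[t¹⁵] = 1·1 + 1·1 + 1·2 + 1·2 + 1·1 = 7.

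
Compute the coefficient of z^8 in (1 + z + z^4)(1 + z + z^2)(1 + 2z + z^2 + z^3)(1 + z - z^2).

1

(1 + z + z^4) has coefficients 1,1,0,0,1 for degrees 0…4.
(1 + z + z^2) has coefficients 1,1,1,0,0,0,0,0,0 for degrees 0…8.
Multiplying by (1 + 2z + z^2 + z^3) gives running coefficients 1,3,4,4,2,1,0,0,0 for degrees 0…8.
Finally multiplying by (1 + z - z^2), the product of all factors after the first has coefficients 1,4,6,5,2,-1,-1,-1,0 for degrees 0…8.
[z^8] = 1·0 + 1·(-1) + 1·2 = 1.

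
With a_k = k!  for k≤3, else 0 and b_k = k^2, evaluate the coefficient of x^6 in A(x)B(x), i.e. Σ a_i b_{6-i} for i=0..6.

147

This is [x^6] in the product of the two ordinary generating functions.
Σ = 1·36 + 1·25 + 2·16 + 6·9 + 0·4 + 0·1 + 0·0 = 147.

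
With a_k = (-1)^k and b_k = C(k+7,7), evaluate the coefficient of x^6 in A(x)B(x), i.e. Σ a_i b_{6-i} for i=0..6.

1163

Write out a_i and b_{6-i} for i = 0,…,6 and sum the products.
Σ = 1·1716 − 1·792 + 1·330 − 1·120 + 1·36 − 1·8 + 1·1 = 1163.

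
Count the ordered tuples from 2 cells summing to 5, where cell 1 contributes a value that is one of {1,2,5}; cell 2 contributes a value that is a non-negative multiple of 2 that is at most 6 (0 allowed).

The generating function for the choices is (x + x² + x⁵)·(1 + x² + x⁴ + x⁶); the count is [x⁵].
(x + x² + x⁵) has coefficients 0,1,1,0,0,1 for degrees 0…5.
(1 + x² + x⁴ + x⁶) has coefficients 1,0,1,0,1,0 for degrees 0…5.
[x⁵] = 1·1 + 1·0 + 1·1 = 2.

2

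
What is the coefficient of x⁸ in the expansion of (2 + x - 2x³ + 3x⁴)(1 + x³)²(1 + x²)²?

(2 + x - 2x³ + 3x⁴) has coefficients 2,1,0,-2,3 for degrees 0…4.
(1 + x³)² has coefficients 1,0,0,2,0,0,1,0,0 for degrees 0…8.
Finally multiplying by (1 + x²)², the product of all factors after the first has coefficients 1,0,2,2,1,4,1,2,2 for degrees 0…8.
[x⁸] = 2·2 + 1·2 − 2·4 + 3·1 = 1.

1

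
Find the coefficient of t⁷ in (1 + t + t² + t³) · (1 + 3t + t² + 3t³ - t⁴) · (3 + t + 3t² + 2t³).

(1 + t + t² + t³) has coefficients 1,1,1,1 for degrees 0…3.
(1 + 3t + t² + 3t³ - t⁴) has coefficients 1,3,1,3,-1,0,0,0 for degrees 0…7.
Finally multiplying by (3 + t + 3t² + 2t³), the product of all factors after the first has coefficients 3,10,9,21,9,10,3,-2 for degrees 0…7.
[t⁷] = 1·(-2) + 1·3 + 1·10 + 1·9 = 20.

20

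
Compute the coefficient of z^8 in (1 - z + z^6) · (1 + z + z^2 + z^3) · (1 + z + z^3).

2

(1 - z + z^6) has coefficients 1,-1,0,0,0,0,1 for degrees 0…6.
(1 + z + z^2 + z^3) has coefficients 1,1,1,1,0,0,0,0,0 for degrees 0…8.
Finally multiplying by (1 + z + z^3), the product of all factors after the first has coefficients 1,2,2,3,2,1,1,0,0 for degrees 0…8.
[z^8] = 1·0 − 1·0 + 1·2 = 2.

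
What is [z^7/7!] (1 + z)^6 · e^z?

The EGF product rule gives c_7 = Σ_{k_1+k_2=7} C(7; k_1,k_2) · ∏ g_i(k_i), where (1+z)^6 gives the falling factorial (6)_k; e^z gives (1)^k.
g_1(k) for k = 0…7: 1, 6, 30, 120, 360, 720, 720, 0.
g_2(k) for k = 0…7: 1, 1, 1, 1, 1, 1, 1, 1.
c_7 = Σ_k C(7,k)·g_1(k)·g_2(7−k) = 1·1·1 + 7·6·1 + 21·30·1 + 35·120·1 + 35·360·1 + 21·720·1 + 7·720·1 = 1 + 42 + 630 + 4200 + 12600 + 15120 + 5040 = 37633.

37633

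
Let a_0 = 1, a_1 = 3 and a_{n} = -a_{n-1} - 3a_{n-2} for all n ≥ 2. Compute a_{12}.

-1239

The ordinary generating function has denominator 1 + y + 3y^2.
Iterating the recurrence: a_0,…,a_{12} = 1, 3, -6, -3, 21, -12, -51, 87, 66, -327, 129, 852, -1239.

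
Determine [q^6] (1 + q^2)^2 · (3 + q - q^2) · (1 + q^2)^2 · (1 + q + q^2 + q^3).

30

(1 + q^2)^2 has coefficients 1,0,2,0,1 for degrees 0…4.
(3 + q - q^2) has coefficients 3,1,-1,0,0,0,0 for degrees 0…6.
Multiplying by (1 + q^2)^2 gives running coefficients 3,1,5,2,1,1,-1 for degrees 0…6.
Finally multiplying by (1 + q + q^2 + q^3), the product of all factors after the first has coefficients 3,4,9,11,9,9,3 for degrees 0…6.
[q^6] = 1·3 + 2·9 + 1·9 = 30.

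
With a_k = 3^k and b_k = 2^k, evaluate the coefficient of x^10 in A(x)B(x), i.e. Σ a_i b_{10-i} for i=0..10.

175099

Write out a_i and b_{10-i} for i = 0,…,10 and sum the products.
Σ = 1·1024 + 3·512 + 9·256 + 27·128 + 81·64 + 243·32 + 729·16 + 2187·8 + 6561·4 + 19683·2 + 59049·1 = 175099.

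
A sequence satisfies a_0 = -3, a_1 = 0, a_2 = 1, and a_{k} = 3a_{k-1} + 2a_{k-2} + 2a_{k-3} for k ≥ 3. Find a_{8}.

-1287

The ordinary generating function has denominator 1 - 3y - 2y^2 - 2y^3.
Iterating the recurrence: a_0,…,a_{8} = -3, 0, 1, -3, -7, -25, -95, -349, -1287.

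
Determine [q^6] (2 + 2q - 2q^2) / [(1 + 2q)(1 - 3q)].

The denominator gives the recurrence a_n = a_(n−1) + 6a_(n−2) for n ≥ 3; the numerator fixes a_0 = 2, a_1 = 4, a_2 = 14.
Iterating: 2, 4, 14, 38, 122, 350, 1082, so a_6 = 1082.

1082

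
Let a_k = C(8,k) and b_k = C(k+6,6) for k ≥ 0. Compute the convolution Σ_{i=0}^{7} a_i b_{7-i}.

Write out a_i and b_{7-i} for i = 0,…,7 and sum the products.
Σ = 1·1716 + 8·924 + 28·462 + 56·210 + 70·84 + 56·28 + 28·7 + 8·1 = 41456.

41456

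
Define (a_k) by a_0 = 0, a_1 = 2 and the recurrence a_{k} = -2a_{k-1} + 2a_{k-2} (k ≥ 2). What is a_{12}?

The ordinary generating function has denominator 1 + 2t - 2t^2.
Iterating the recurrence: a_0,…,a_{12} = 0, 2, -4, 12, -32, 88, -240, 656, -1792, 4896, -13376, 36544, -99840.

-99840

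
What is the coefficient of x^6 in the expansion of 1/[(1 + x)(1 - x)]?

1

Partial fractions give a closed form: a_n = (1/2)·(-1)^n + (1/2)·1^n.
At n = 6: a_6 = 1.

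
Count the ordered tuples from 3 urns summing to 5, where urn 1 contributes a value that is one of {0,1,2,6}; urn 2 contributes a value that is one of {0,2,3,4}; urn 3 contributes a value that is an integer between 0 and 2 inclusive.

The generating function for the choices is (1 + t + t² + t⁶)·(1 + t² + t³ + t⁴)·(1 + t + t²); the count is [t⁵].
(1 + t + t² + t⁶) has coefficients 1,1,1,0,0,0 for degrees 0…5.
(1 + t² + t³ + t⁴) has coefficients 1,0,1,1,1,0 for degrees 0…5.
Finally multiplying by (1 + t + t²), the product of all factors after the first has coefficients 1,1,2,2,3,2 for degrees 0…5.
[t⁵] = 1·2 + 1·3 + 1·2 = 7.

7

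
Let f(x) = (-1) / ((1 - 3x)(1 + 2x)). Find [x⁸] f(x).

-4039

The denominator gives the recurrence a_n = a_(n−1) + 6a_(n−2) for n ≥ 2; the numerator fixes a_0 = -1, a_1 = -1.
Iterating: -1, -1, -7, -13, -55, -133, -463, -1261, -4039, so a_8 = -4039.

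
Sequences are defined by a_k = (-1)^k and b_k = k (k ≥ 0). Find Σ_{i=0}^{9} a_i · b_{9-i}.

5

The convolution is the t^9 coefficient of A(t)B(t).
Σ = 1·9 − 1·8 + 1·7 − 1·6 + 1·5 − 1·4 + 1·3 − 1·2 + 1·1 − 1·0 = 5.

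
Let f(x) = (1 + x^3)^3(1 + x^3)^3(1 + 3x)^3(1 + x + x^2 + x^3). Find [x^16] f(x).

1005

(1 + x^3)^3 has coefficients 1,0,0,3,0,0,3,0,0,1 for degrees 0…9.
(1 + x^3)^3 has coefficients 1,0,0,3,0,0,3,0,0,1,0,0,0,0,0,0,0 for degrees 0…16.
Multiplying by (1 + 3x)^3 gives running coefficients 1,9,27,30,27,81,84,27,81,82,9,27,27,0,0,0,0 for degrees 0…16.
Finally multiplying by (1 + x + x^2 + x^3), the product of all factors after the first has coefficients 1,10,37,67,93,165,222,219,273,274,199,199,145,63,54,27,0 for degrees 0…16.
[x^16] = 1·0 + 3·63 + 3·199 + 1·219 = 1005.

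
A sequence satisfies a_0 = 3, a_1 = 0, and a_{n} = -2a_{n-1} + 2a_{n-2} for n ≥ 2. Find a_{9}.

-5376

The ordinary generating function has denominator 1 + 2t - 2t^2.
Iterating the recurrence: a_0,…,a_{9} = 3, 0, 6, -12, 36, -96, 264, -720, 1968, -5376.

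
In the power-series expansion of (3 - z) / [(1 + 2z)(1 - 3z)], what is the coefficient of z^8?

10856

Partial fractions give a closed form: a_n = (7/5)·(-2)^n + (8/5)·3^n.
At n = 8: a_8 = 10856.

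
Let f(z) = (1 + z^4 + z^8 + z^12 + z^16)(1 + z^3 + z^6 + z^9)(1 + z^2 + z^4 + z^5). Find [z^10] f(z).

3

(1 + z^4 + z^8 + z^12 + z^16) has coefficients 1,0,0,0,1,0,0,0,1,0,0 for degrees 0…10.
(1 + z^3 + z^6 + z^9) has coefficients 1,0,0,1,0,0,1,0,0,1,0 for degrees 0…10.
Finally multiplying by (1 + z^2 + z^4 + z^5), the product of all factors after the first has coefficients 1,0,1,1,1,2,1,1,2,1,1 for degrees 0…10.
[z^10] = 1·1 + 1·1 + 1·1 = 3.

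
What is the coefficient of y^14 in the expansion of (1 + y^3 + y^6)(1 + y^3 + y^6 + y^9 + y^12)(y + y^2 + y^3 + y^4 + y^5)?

6

(1 + y^3 + y^6) has coefficients 1,0,0,1,0,0,1 for degrees 0…6.
(1 + y^3 + y^6 + y^9 + y^12) has coefficients 1,0,0,1,0,0,1,0,0,1,0,0,1,0,0 for degrees 0…14.
Finally multiplying by (y + y^2 + y^3 + y^4 + y^5), the product of all factors after the first has coefficients 0,1,1,1,2,2,1,2,2,1,2,2,1,2,2 for degrees 0…14.
[y^14] = 1·2 + 1·2 + 1·2 = 6.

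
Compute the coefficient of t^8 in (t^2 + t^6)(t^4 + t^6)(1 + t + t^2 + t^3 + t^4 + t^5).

2

(t^2 + t^6) has coefficients 0,0,1,0,0,0,1 for degrees 0…6.
(t^4 + t^6) has coefficients 0,0,0,0,1,0,1,0,0 for degrees 0…8.
Finally multiplying by (1 + t + t^2 + t^3 + t^4 + t^5), the product of all factors after the first has coefficients 0,0,0,0,1,1,2,2,2 for degrees 0…8.
[t^8] = 1·2 + 1·0 = 2.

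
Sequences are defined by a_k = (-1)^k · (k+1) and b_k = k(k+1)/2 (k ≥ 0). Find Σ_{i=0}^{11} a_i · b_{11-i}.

Write out a_i and b_{11-i} for i = 0,…,11 and sum the products.
Σ = 1·66 − 2·55 + 3·45 − 4·36 + 5·28 − 6·21 + 7·15 − 8·10 + 9·6 − 10·3 + 11·1 − 12·0 = 21.

21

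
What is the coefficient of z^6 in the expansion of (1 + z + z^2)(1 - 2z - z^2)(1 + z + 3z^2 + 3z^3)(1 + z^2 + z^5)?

(1 + z + z^2) has coefficients 1,1,1 for degrees 0…2.
(1 - 2z - z^2) has coefficients 1,-2,-1,0,0,0,0 for degrees 0…6.
Multiplying by (1 + z + 3z^2 + 3z^3) gives running coefficients 1,-1,0,-4,-9,-3,0 for degrees 0…6.
Finally multiplying by (1 + z^2 + z^5), the product of all factors after the first has coefficients 1,-1,1,-5,-9,-6,-10 for degrees 0…6.
[z^6] = 1·(-10) + 1·(-6) + 1·(-9) = -25.

-25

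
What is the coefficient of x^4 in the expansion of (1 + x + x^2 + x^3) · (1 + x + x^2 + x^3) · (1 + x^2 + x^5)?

6

(1 + x + x^2 + x^3) has coefficients 1,1,1,1 for degrees 0…3.
(1 + x + x^2 + x^3) has coefficients 1,1,1,1,0 for degrees 0…4.
Finally multiplying by (1 + x^2 + x^5), the product of all factors after the first has coefficients 1,1,2,2,1 for degrees 0…4.
[x^4] = 1·1 + 1·2 + 1·2 + 1·1 = 6.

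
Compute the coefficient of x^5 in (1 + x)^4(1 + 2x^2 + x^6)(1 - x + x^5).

(1 + x)^4 has coefficients 1,4,6,4,1 for degrees 0…4.
(1 + 2x^2 + x^6) has coefficients 1,0,2,0,0,0 for degrees 0…5.
Finally multiplying by (1 - x + x^5), the product of all factors after the first has coefficients 1,-1,2,-2,0,1 for degrees 0…5.
[x^5] = 1·1 + 4·0 + 6·(-2) + 4·2 + 1·(-1) = -4.

-4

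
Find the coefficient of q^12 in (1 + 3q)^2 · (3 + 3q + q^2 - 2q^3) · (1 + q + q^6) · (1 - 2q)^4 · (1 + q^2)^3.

986

(1 + 3q)^2 has coefficients 1,6,9 for degrees 0…2.
(3 + 3q + q^2 - 2q^3) has coefficients 3,3,1,-2,0,0,0,0,0,0,0,0,0 for degrees 0…12.
Multiplying by (1 + q + q^6) gives running coefficients 3,6,4,-1,-2,0,3,3,1,-2,0,0,0 for degrees 0…12.
Multiplying by (1 - 2q)^4 gives running coefficients 3,-18,28,15,-42,-40,51,27,17,-34,-8,-32,80 for degrees 0…12.
Finally multiplying by (1 + q^2)^3, the product of all factors after the first has coefficients 3,-18,37,-39,51,-49,12,-66,72,-58,154,-93,158 for degrees 0…12.
[q^12] = 1·158 + 6·(-93) + 9·154 = 986.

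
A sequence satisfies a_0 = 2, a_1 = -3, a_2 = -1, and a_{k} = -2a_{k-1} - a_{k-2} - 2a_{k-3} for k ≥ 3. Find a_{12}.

821

The ordinary generating function has denominator 1 + 2x + x^2 + 2x^3.
Iterating the recurrence: a_0,…,a_{12} = 2, -3, -1, 1, 5, -9, 11, -23, 53, -105, 203, -407, 821.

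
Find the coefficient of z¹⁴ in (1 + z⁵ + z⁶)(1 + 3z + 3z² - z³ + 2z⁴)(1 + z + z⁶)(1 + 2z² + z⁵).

12

(1 + z⁵ + z⁶) has coefficients 1,0,0,0,0,1,1 for degrees 0…6.
(1 + 3z + 3z² - z³ + 2z⁴) has coefficients 1,3,3,-1,2,0,0,0,0,0,0,0,0,0,0 for degrees 0…14.
Multiplying by (1 + z + z⁶) gives running coefficients 1,4,6,2,1,2,1,3,3,-1,2,0,0,0,0 for degrees 0…14.
Finally multiplying by (1 + 2z² + z⁵), the product of all factors after the first has coefficients 1,4,8,10,13,7,7,13,7,6,10,-1,7,3,-1 for degrees 0…14.
[z¹⁴] = 1·(-1) + 1·6 + 1·7 = 12.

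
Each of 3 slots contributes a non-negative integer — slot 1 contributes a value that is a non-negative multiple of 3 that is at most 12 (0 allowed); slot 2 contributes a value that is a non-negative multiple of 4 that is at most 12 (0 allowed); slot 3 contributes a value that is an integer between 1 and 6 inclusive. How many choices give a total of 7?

The generating function for the choices is (1 + z^3 + z^6 + z^9 + z^12)·(1 + z^4 + z^8 + z^12)·(z + z^2 + z^3 + z^4 + z^5 + z^6); the count is [z^7].
(1 + z^3 + z^6 + z^9 + z^12) has coefficients 1,0,0,1,0,0,1,0 for degrees 0…7.
(1 + z^4 + z^8 + z^12) has coefficients 1,0,0,0,1,0,0,0 for degrees 0…7.
Finally multiplying by (z + z^2 + z^3 + z^4 + z^5 + z^6), the product of all factors after the first has coefficients 0,1,1,1,1,2,2,1 for degrees 0…7.
[z^7] = 1·1 + 1·1 + 1·1 = 3.

3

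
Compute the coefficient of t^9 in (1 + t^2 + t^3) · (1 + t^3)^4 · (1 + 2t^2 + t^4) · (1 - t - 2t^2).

-38

(1 + t^2 + t^3) has coefficients 1,0,1,1 for degrees 0…3.
(1 + t^3)^4 has coefficients 1,0,0,4,0,0,6,0,0,4 for degrees 0…9.
Multiplying by (1 + 2t^2 + t^4) gives running coefficients 1,0,2,4,1,8,6,4,12,4 for degrees 0…9.
Finally multiplying by (1 - t - 2t^2), the product of all factors after the first has coefficients 1,-1,0,2,-7,-1,-4,-18,-4,-16 for degrees 0…9.
[t^9] = 1·(-16) + 1·(-18) + 1·(-4) = -38.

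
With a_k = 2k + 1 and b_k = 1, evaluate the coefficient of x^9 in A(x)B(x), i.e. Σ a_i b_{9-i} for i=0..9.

100

Write out a_i and b_{9-i} for i = 0,…,9 and sum the products.
Σ = 1·1 + 3·1 + 5·1 + 7·1 + 9·1 + 11·1 + 13·1 + 15·1 + 17·1 + 19·1 = 100.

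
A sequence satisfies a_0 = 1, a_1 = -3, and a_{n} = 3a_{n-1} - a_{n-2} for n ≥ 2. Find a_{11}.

The ordinary generating function has denominator 1 - 3y + y^2.
Iterating the recurrence: a_0,…,a_{11} = 1, -3, -10, -27, -71, -186, -487, -1275, -3338, -8739, -22879, -59898.

-59898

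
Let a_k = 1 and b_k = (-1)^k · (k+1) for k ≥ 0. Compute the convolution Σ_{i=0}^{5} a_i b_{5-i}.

-3

This is [x^5] in the product of the two ordinary generating functions.
Σ = 1·(-6) + 1·5 + 1·(-4) + 1·3 + 1·(-2) + 1·1 = -3.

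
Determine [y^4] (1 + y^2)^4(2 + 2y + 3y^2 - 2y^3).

(1 + y^2)^4 has coefficients 1,0,4,0,6 for degrees 0…4.
(2 + 2y + 3y^2 - 2y^3) has coefficients 2,2,3,-2,0 for degrees 0…4.
[y^4] = 1·0 + 4·3 + 6·2 = 24.

24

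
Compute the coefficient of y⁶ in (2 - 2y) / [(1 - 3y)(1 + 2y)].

Partial fractions give a closed form: a_n = (4/5)·3^n + (6/5)·(-2)^n.
At n = 6: a_6 = 660.

660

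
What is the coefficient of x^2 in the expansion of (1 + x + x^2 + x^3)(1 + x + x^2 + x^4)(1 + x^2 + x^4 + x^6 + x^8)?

(1 + x + x^2 + x^3) has coefficients 1,1,1 for degrees 0…2.
(1 + x + x^2 + x^4) has coefficients 1,1,1 for degrees 0…2.
Finally multiplying by (1 + x^2 + x^4 + x^6 + x^8), the product of all factors after the first has coefficients 1,1,2 for degrees 0…2.
[x^2] = 1·2 + 1·1 + 1·1 = 4.

4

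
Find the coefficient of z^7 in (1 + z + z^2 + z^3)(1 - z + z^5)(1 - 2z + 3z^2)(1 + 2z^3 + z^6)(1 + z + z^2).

(1 + z + z^2 + z^3) has coefficients 1,1,1,1 for degrees 0…3.
(1 - z + z^5) has coefficients 1,-1,0,0,0,1,0,0 for degrees 0…7.
Multiplying by (1 - 2z + 3z^2) gives running coefficients 1,-3,5,-3,0,1,-2,3 for degrees 0…7.
Multiplying by (1 + 2z^3 + z^6) gives running coefficients 1,-3,5,-1,-6,11,-7,0 for degrees 0…7.
Finally multiplying by (1 + z + z^2), the product of all factors after the first has coefficients 1,-2,3,1,-2,4,-2,4 for degrees 0…7.
[z^7] = 1·4 + 1·(-2) + 1·4 + 1·(-2) = 4.

4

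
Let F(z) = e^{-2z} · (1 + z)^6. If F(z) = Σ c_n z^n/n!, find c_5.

-32

The EGF product rule gives c_5 = Σ_{k_1+k_2=5} C(5; k_1,k_2) · ∏ g_i(k_i), where e^{-2z} gives (-2)^k; (1+z)^6 gives the falling factorial (6)_k.
g_1(k) for k = 0…5: 1, -2, 4, -8, 16, -32.
g_2(k) for k = 0…5: 1, 6, 30, 120, 360, 720.
c_5 = Σ_k C(5,k)·g_1(k)·g_2(5−k) = 1·1·720 + 5·(-2)·360 + 10·4·120 + 10·(-8)·30 + 5·16·6 + 1·(-32)·1 = 720 − 3600 + 4800 − 2400 + 480 − 32 = -32.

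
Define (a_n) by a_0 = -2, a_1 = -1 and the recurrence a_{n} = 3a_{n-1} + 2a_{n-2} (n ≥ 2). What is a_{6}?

-1051

The ordinary generating function has denominator 1 - 3x - 2x^2.
Iterating the recurrence: a_0,…,a_{6} = -2, -1, -7, -23, -83, -295, -1051.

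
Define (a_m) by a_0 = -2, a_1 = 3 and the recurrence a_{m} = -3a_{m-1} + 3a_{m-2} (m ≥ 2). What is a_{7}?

11259

The ordinary generating function has denominator 1 + 3z - 3z^2.
Iterating the recurrence: a_0,…,a_{7} = -2, 3, -15, 54, -207, 783, -2970, 11259.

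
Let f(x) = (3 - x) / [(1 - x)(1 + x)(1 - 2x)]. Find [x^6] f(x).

213

The denominator gives the recurrence a_n = 2a_(n−1) + a_(n−2) − 2a_(n−3) for n ≥ 3; the numerator fixes a_0 = 3, a_1 = 5, a_2 = 13.
Iterating: 3, 5, 13, 25, 53, 105, 213, so a_6 = 213.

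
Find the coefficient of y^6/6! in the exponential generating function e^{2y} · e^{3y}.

The EGF product rule gives c_6 = Σ_{k_1+k_2=6} C(6; k_1,k_2) · ∏ g_i(k_i), where e^{2y} gives (2)^k; e^{3y} gives (3)^k.
g_1(k) for k = 0…6: 1, 2, 4, 8, 16, 32, 64.
g_2(k) for k = 0…6: 1, 3, 9, 27, 81, 243, 729.
c_6 = Σ_k C(6,k)·g_1(k)·g_2(6−k) = 1·1·729 + 6·2·243 + 15·4·81 + 20·8·27 + 15·16·9 + 6·32·3 + 1·64·1 = 729 + 2916 + 4860 + 4320 + 2160 + 576 + 64 = 15625.

15625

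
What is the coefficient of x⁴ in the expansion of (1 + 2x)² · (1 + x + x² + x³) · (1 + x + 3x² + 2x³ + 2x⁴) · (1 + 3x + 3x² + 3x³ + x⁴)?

231

(1 + 2x)² has coefficients 1,4,4 for degrees 0…2.
(1 + x + x² + x³) has coefficients 1,1,1,1,0 for degrees 0…4.
Multiplying by (1 + x + 3x² + 2x³ + 2x⁴) gives running coefficients 1,2,5,7,8 for degrees 0…4.
Finally multiplying by (1 + 3x + 3x² + 3x³ + x⁴), the product of all factors after the first has coefficients 1,5,14,31,51 for degrees 0…4.
[x⁴] = 1·51 + 4·31 + 4·14 = 231.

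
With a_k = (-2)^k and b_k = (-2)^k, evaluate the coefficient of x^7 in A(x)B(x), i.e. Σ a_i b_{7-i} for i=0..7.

The convolution is the x^7 coefficient of A(x)B(x).
Σ = 1·(-128) − 2·64 + 4·(-32) − 8·16 + 16·(-8) − 32·4 + 64·(-2) − 128·1 = -1024.

-1024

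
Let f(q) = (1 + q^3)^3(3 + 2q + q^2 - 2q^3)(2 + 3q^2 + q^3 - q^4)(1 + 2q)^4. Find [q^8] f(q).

1948

(1 + q^3)^3 has coefficients 1,0,0,3,0,0,3,0,0 for degrees 0…8.
(3 + 2q + q^2 - 2q^3) has coefficients 3,2,1,-2,0,0,0,0,0 for degrees 0…8.
Multiplying by (2 + 3q^2 + q^3 - q^4) gives running coefficients 6,4,11,5,2,-7,-3,2,0 for degrees 0…8.
Finally multiplying by (1 + 2q)^4, the product of all factors after the first has coefficients 6,52,187,381,530,545,325,-46,-248 for degrees 0…8.
[q^8] = 1·(-248) + 3·545 + 3·187 = 1948.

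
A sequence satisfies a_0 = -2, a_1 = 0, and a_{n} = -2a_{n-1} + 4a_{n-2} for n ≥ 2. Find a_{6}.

-640

The ordinary generating function has denominator 1 + 2y - 4y^2.
Iterating the recurrence: a_0,…,a_{6} = -2, 0, -8, 16, -64, 192, -640.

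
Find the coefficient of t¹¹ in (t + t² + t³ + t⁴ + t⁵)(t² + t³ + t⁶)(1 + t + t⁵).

4

(t + t² + t³ + t⁴ + t⁵) has coefficients 0,1,1,1,1,1 for degrees 0…5.
(t² + t³ + t⁶) has coefficients 0,0,1,1,0,0,1,0,0,0,0,0 for degrees 0…11.
Finally multiplying by (1 + t + t⁵), the product of all factors after the first has coefficients 0,0,1,2,1,0,1,2,1,0,0,1 for degrees 0…11.
[t¹¹] = 1·0 + 1·0 + 1·1 + 1·2 + 1·1 = 4.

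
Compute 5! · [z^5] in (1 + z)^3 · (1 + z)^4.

2520

The EGF product rule gives c_5 = Σ_{k_1+k_2=5} C(5; k_1,k_2) · ∏ g_i(k_i), where (1+z)^3 gives the falling factorial (3)_k; (1+z)^4 gives the falling factorial (4)_k.
g_1(k) for k = 0…5: 1, 3, 6, 6, 0, 0.
g_2(k) for k = 0…5: 1, 4, 12, 24, 24, 0.
c_5 = Σ_k C(5,k)·g_1(k)·g_2(5−k) = 5·3·24 + 10·6·24 + 10·6·12 = 360 + 1440 + 720 = 2520.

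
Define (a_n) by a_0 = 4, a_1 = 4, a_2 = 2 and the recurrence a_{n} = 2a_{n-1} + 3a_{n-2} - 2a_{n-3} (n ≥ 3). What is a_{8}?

990

The ordinary generating function has denominator 1 - 2z - 3z^2 + 2z^3.
Iterating the recurrence: a_0,…,a_{8} = 4, 4, 2, 8, 14, 48, 122, 360, 990.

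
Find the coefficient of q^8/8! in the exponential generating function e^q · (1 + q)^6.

The EGF product rule gives c_8 = Σ_{k_1+k_2=8} C(8; k_1,k_2) · ∏ g_i(k_i), where e^q gives (1)^k; (1+q)^6 gives the falling factorial (6)_k.
g_1(k) for k = 0…8: 1, 1, 1, 1, 1, 1, 1, 1, 1.
g_2(k) for k = 0…8: 1, 6, 30, 120, 360, 720, 720, 0, 0.
c_8 = Σ_k C(8,k)·g_1(k)·g_2(8−k) = 28·1·720 + 56·1·720 + 70·1·360 + 56·1·120 + 28·1·30 + 8·1·6 + 1·1·1 = 20160 + 40320 + 25200 + 6720 + 840 + 48 + 1 = 93289.

93289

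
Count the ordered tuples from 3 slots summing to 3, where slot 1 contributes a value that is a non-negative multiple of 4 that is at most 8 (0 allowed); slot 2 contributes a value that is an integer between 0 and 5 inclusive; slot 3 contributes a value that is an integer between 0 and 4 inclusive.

The generating function for the choices is (1 + q^4 + q^8)·(1 + q + q^2 + q^3 + q^4 + q^5)·(1 + q + q^2 + q^3 + q^4); the count is [q^3].
(1 + q^4 + q^8) has coefficients 1,0,0,0 for degrees 0…3.
(1 + q + q^2 + q^3 + q^4 + q^5) has coefficients 1,1,1,1 for degrees 0…3.
Finally multiplying by (1 + q + q^2 + q^3 + q^4), the product of all factors after the first has coefficients 1,2,3,4 for degrees 0…3.
[q^3] = 1·4 = 4.

4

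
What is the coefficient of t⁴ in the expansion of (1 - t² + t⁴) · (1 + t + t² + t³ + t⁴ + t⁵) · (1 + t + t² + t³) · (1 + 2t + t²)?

(1 - t² + t⁴) has coefficients 1,0,-1,0,1 for degrees 0…4.
(1 + t + t² + t³ + t⁴ + t⁵) has coefficients 1,1,1,1,1 for degrees 0…4.
Multiplying by (1 + t + t² + t³) gives running coefficients 1,2,3,4,4 for degrees 0…4.
Finally multiplying by (1 + 2t + t²), the product of all factors after the first has coefficients 1,4,8,12,15 for degrees 0…4.
[t⁴] = 1·15 − 1·8 + 1·1 = 8.

8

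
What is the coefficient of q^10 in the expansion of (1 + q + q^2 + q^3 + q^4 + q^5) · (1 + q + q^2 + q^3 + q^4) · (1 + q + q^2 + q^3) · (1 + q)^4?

216

(1 + q + q^2 + q^3 + q^4 + q^5) has coefficients 1,1,1,1,1,1 for degrees 0…5.
(1 + q + q^2 + q^3 + q^4) has coefficients 1,1,1,1,1,0,0,0,0,0,0 for degrees 0…10.
Multiplying by (1 + q + q^2 + q^3) gives running coefficients 1,2,3,4,4,3,2,1,0,0,0 for degrees 0…10.
Finally multiplying by (1 + q)^4, the product of all factors after the first has coefficients 1,6,17,32,47,57,57,47,32,17,6 for degrees 0…10.
[q^10] = 1·6 + 1·17 + 1·32 + 1·47 + 1·57 + 1·57 = 216.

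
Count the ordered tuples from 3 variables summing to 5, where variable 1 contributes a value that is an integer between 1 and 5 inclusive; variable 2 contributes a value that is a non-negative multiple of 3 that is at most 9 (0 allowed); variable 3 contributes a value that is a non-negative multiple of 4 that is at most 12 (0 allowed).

The generating function for the choices is (y + y^2 + y^3 + y^4 + y^5)·(1 + y^3 + y^6 + y^9)·(1 + y^4 + y^8 + y^12); the count is [y^5].
(y + y^2 + y^3 + y^4 + y^5) has coefficients 0,1,1,1,1,1 for degrees 0…5.
(1 + y^3 + y^6 + y^9) has coefficients 1,0,0,1,0,0 for degrees 0…5.
Finally multiplying by (1 + y^4 + y^8 + y^12), the product of all factors after the first has coefficients 1,0,0,1,1,0 for degrees 0…5.
[y^5] = 1·1 + 1·1 + 1·0 + 1·0 + 1·1 = 3.

3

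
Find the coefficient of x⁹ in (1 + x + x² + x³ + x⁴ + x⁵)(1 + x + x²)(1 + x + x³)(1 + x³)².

25

(1 + x + x² + x³ + x⁴ + x⁵) has coefficients 1,1,1,1,1,1 for degrees 0…5.
(1 + x + x²) has coefficients 1,1,1,0,0,0,0,0,0,0 for degrees 0…9.
Multiplying by (1 + x + x³) gives running coefficients 1,2,2,2,1,1,0,0,0,0 for degrees 0…9.
Finally multiplying by (1 + x³)², the product of all factors after the first has coefficients 1,2,2,4,5,5,5,4,4,2 for degrees 0…9.
[x⁹] = 1·2 + 1·4 + 1·4 + 1·5 + 1·5 + 1·5 = 25.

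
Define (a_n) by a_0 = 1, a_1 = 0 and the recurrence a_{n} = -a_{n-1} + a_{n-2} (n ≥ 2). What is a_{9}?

The ordinary generating function has denominator 1 + q - q^2.
Iterating the recurrence: a_0,…,a_{9} = 1, 0, 1, -1, 2, -3, 5, -8, 13, -21.

-21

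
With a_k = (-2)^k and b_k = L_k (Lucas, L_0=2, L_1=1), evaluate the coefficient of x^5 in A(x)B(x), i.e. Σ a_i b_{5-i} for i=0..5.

-59

Write out a_i and b_{5-i} for i = 0,…,5 and sum the products.
Σ = 1·11 − 2·7 + 4·4 − 8·3 + 16·1 − 32·2 = -59.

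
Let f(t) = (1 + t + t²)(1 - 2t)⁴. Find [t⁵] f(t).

(1 + t + t²) has coefficients 1,1,1 for degrees 0…2.
(1 - 2t)⁴ has coefficients 1,-8,24,-32,16,0 for degrees 0…5.
[t⁵] = 1·0 + 1·16 + 1·(-32) = -16.

-16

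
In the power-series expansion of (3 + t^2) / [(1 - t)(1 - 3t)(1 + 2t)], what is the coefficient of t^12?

1491584

The denominator gives the recurrence a_n = 2a_(n−1) + 5a_(n−2) − 6a_(n−3) for n ≥ 3; the numerator fixes a_0 = 3, a_1 = 6, a_2 = 28.
Iterating: 3, 6, 28, 68, 240, 652, 2096, 6012, 18592, 54668, 166224, 494236, 1491584, so a_12 = 1491584.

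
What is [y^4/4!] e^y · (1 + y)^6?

1045

The EGF product rule gives c_4 = Σ_{k_1+k_2=4} C(4; k_1,k_2) · ∏ g_i(k_i), where e^y gives (1)^k; (1+y)^6 gives the falling factorial (6)_k.
g_1(k) for k = 0…4: 1, 1, 1, 1, 1.
g_2(k) for k = 0…4: 1, 6, 30, 120, 360.
c_4 = Σ_k C(4,k)·g_1(k)·g_2(4−k) = 1·1·360 + 4·1·120 + 6·1·30 + 4·1·6 + 1·1·1 = 360 + 480 + 180 + 24 + 1 = 1045.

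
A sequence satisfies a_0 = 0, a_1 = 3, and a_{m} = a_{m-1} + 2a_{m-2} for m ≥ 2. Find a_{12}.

4095

The ordinary generating function has denominator 1 - z - 2z^2.
Iterating the recurrence: a_0,…,a_{12} = 0, 3, 3, 9, 15, 33, 63, 129, 255, 513, 1023, 2049, 4095.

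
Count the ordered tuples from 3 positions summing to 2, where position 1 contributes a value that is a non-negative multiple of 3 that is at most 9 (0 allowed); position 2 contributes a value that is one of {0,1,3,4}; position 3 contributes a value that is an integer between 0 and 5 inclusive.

2

The generating function for the choices is (1 + x³ + x⁶ + x⁹)·(1 + x + x³ + x⁴)·(1 + x + x² + x³ + x⁴ + x⁵); the count is [x²].
(1 + x³ + x⁶ + x⁹) has coefficients 1,0,0 for degrees 0…2.
(1 + x + x³ + x⁴) has coefficients 1,1,0 for degrees 0…2.
Finally multiplying by (1 + x + x² + x³ + x⁴ + x⁵), the product of all factors after the first has coefficients 1,2,2 for degrees 0…2.
[x²] = 1·2 = 2.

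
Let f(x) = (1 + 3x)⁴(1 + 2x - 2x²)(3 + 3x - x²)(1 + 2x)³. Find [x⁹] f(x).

(1 + 3x)⁴ has coefficients 1,12,54,108,81 for degrees 0…4.
(1 + 2x - 2x²) has coefficients 1,2,-2,0,0,0,0,0,0,0 for degrees 0…9.
Multiplying by (3 + 3x - x²) gives running coefficients 3,9,-1,-8,2,0,0,0,0,0 for degrees 0…9.
Finally multiplying by (1 + 2x)³, the product of all factors after the first has coefficients 3,27,89,118,14,-92,-40,16,0,0 for degrees 0…9.
[x⁹] = 1·0 + 12·0 + 54·16 + 108·(-40) + 81·(-92) = -10908.

-10908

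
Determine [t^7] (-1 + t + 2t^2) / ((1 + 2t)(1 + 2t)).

The denominator gives the recurrence a_n = −4a_(n−1) − 4a_(n−2) for n ≥ 3; the numerator fixes a_0 = -1, a_1 = 5, a_2 = -14.
Iterating: -1, 5, -14, 36, -88, 208, -480, 1088, so a_7 = 1088.

1088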